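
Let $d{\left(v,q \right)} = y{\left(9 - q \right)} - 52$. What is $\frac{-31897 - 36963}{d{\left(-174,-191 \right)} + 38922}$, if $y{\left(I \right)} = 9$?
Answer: $- \frac{68860}{38879} \approx -1.7711$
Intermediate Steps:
$d{\left(v,q \right)} = -43$ ($d{\left(v,q \right)} = 9 - 52 = -43$)
$\frac{-31897 - 36963}{d{\left(-174,-191 \right)} + 38922} = \frac{-31897 - 36963}{-43 + 38922} = - \frac{68860}{38879}$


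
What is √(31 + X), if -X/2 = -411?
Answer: √853 ≈ 29.206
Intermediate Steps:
X = 822 (X = -2*(-411) = 822)
√(31 + X) = √(31 + 822) = √853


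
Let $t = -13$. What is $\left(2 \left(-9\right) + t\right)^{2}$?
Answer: $961$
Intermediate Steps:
$\left(2 \left(-9\right) + t\right)^{2} = \left(2 \left(-9\right) - 13\right)^{2} = \left(-18 - 13\right)^{2} = \left(-31\right)^{2} = 961$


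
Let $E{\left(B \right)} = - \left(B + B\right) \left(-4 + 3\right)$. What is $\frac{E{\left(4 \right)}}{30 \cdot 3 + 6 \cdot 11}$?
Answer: $\frac{2}{39} \approx 0.051282$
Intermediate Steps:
$E{\left(B \right)} = 2 B$ ($E{\left(B \right)} = - 2 B \left(-1\right) = - \left(-2\right) B = 2 B$)
$\frac{E{\left(4 \right)}}{30 \cdot 3 + 6 \cdot 11} = \frac{2 \cdot 4}{30 \cdot 3 + 6 \cdot 11} = \frac{8}{90 + 66} = \frac{8}{156} = 8 \cdot \frac{1}{156} = \frac{2}{39}$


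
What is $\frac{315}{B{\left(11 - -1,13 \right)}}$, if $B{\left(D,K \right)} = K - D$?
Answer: $315$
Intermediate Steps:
$\frac{315}{B{\left(11 - -1,13 \right)}} = \frac{315}{13 - \left(11 - -1\right)} = \frac{315}{13 - \left(11 + 1\right)} = \frac{315}{13 - 12} = \frac{315}{1} = 315 \cdot 1 = 315$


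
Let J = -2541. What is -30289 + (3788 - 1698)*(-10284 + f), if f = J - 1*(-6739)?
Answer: -12750029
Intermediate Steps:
f = 4198 (f = -2541 - 1*(-6739) = -2541 + 6739 = 4198)
-30289 + (3788 - 1698)*(-10284 + f) = -30289 + (3788 - 1698)*(-10284 + 4198) = -30289 + 2090*(-6086) = -30289 - 12719740 = -12750029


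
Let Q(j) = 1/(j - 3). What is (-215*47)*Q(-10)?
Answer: 10105/13 ≈ 777.31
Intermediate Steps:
Q(j) = 1/(-3 + j)
(-215*47)*Q(-10) = (-215*47)/(-3 - 10) = -10105/(-13) = -10105*(-1/13) = 10105/13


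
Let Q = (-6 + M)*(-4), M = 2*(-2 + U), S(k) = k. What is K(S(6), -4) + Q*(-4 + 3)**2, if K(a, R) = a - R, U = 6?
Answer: 2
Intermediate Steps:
M = 8 (M = 2*(-2 + 6) = 2*4 = 8)
Q = -8 (Q = (-6 + 8)*(-4) = 2*(-4) = -8)
K(S(6), -4) + Q*(-4 + 3)**2 = (6 - 1*(-4)) - 8*(-4 + 3)**2 = (6 + 4) - 8*(-1)**2 = 10 - 8*1 = 10 - 8 = 2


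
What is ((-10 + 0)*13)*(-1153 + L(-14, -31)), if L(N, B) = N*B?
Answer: 93470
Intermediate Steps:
L(N, B) = B*N
((-10 + 0)*13)*(-1153 + L(-14, -31)) = ((-10 + 0)*13)*(-1153 - 31*(-14)) = (-10*13)*(-1153 + 434) = -130*(-719) = 93470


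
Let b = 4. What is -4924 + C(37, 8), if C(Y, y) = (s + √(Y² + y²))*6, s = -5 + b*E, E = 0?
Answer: -4954 + 6*√1433 ≈ -4726.9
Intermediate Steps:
s = -5 (s = -5 + 4*0 = -5 + 0 = -5)
C(Y, y) = -30 + 6*√(Y² + y²) (C(Y, y) = (-5 + √(Y² + y²))*6 = -30 + 6*√(Y² + y²))
-4924 + C(37, 8) = -4924 + (-30 + 6*√(37² + 8²)) = -4924 + (-30 + 6*√(1369 + 64)) = -4924 + (-30 + 6*√1433) = -4954 + 6*√1433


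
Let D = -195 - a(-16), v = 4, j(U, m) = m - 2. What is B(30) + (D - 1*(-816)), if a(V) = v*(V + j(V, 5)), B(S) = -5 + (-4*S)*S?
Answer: -2932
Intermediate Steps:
j(U, m) = -2 + m
B(S) = -5 - 4*S²
a(V) = 12 + 4*V (a(V) = 4*(V + (-2 + 5)) = 4*(V + 3) = 4*(3 + V) = 12 + 4*V)
D = -143 (D = -195 - (12 + 4*(-16)) = -195 - (12 - 64) = -195 - 1*(-52) = -195 + 52 = -143)
B(30) + (D - 1*(-816)) = (-5 - 4*30²) + (-143 - 1*(-816)) = (-5 - 4*900) + (-143 + 816) = (-5 - 3600) + 673 = -3605 + 673 = -2932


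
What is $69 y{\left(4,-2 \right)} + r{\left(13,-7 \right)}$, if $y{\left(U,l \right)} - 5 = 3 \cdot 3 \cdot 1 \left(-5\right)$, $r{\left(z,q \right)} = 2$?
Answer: $-2758$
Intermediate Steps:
$y{\left(U,l \right)} = -40$ ($y{\left(U,l \right)} = 5 + 3 \cdot 3 \cdot 1 \left(-5\right) = 5 + 9 \left(-5\right) = 5 - 45 = -40$)
$69 y{\left(4,-2 \right)} + r{\left(13,-7 \right)} = 69 \left(-40\right) + 2 = -2760 + 2 = -2758$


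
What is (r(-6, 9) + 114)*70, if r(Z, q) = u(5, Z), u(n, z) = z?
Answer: 7560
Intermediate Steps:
r(Z, q) = Z
(r(-6, 9) + 114)*70 = (-6 + 114)*70 = 108*70 = 7560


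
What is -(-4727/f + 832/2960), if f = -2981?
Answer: -1029507/551485 ≈ -1.8668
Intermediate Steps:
-(-4727/f + 832/2960) = -(-4727/(-2981) + 832/2960) = -(-4727*(-1/2981) + 832*(1/2960)) = -(4727/2981 + 52/185) = -1*1029507/551485 = -1029507/551485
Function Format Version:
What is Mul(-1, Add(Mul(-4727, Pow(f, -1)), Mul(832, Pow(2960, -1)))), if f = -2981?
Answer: Rational(-1029507, 551485) ≈ -1.8668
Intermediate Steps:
Mul(-1, Add(Mul(-4727, Pow(f, -1)), Mul(832, Pow(2960, -1)))) = Mul(-1, Add(Mul(-4727, Pow(-2981, -1)), Mul(832, Pow(2960, -1)))) = Mul(-1, Add(Mul(-4727, Rational(-1, 2981)), Mul(832, Rational(1, 2960)))) = Mul(-1, Add(Rational(4727, 2981), Rational(52, 185))) = Mul(-1, Rational(1029507, 551485)) = Rational(-1029507, 551485)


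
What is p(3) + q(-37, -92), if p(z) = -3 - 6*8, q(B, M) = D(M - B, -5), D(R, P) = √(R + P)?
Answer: -51 + 2*I*√15 ≈ -51.0 + 7.746*I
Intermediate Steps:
D(R, P) = √(P + R)
q(B, M) = √(-5 + M - B) (q(B, M) = √(-5 + (M - B)) = √(-5 + M - B))
p(z) = -51 (p(z) = -3 - 48 = -51)
p(3) + q(-37, -92) = -51 + √(-5 - 92 - 1*(-37)) = -51 + √(-5 - 92 + 37) = -51 + √(-60) = -51 + 2*I*√15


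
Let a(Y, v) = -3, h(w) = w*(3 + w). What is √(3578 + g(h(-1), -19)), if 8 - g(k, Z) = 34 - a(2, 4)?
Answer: 13*√21 ≈ 59.573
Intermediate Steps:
g(k, Z) = -29 (g(k, Z) = 8 - (34 - 1*(-3)) = 8 - (34 + 3) = 8 - 1*37 = 8 - 37 = -29)
√(3578 + g(h(-1), -19)) = √(3578 - 29) = √3549 = 13*√21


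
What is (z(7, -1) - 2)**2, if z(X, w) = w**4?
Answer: 1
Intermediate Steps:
(z(7, -1) - 2)**2 = ((-1)**4 - 2)**2 = (1 - 2)**2 = (-1)**2 = 1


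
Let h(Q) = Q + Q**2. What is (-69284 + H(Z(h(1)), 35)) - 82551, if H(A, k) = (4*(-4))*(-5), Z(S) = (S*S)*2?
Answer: -151755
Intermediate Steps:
Z(S) = 2*S**2 (Z(S) = S**2*2 = 2*S**2)
H(A, k) = 80 (H(A, k) = -16*(-5) = 80)
(-69284 + H(Z(h(1)), 35)) - 82551 = (-69284 + 80) - 82551 = -69204 - 82551 = -151755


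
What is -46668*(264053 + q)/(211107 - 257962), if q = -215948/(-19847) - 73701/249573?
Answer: 4069386265373157600/15472381042267 ≈ 2.6301e+5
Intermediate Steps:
q = 17477348819/1651091777 (q = -215948*(-1/19847) - 73701*1/249573 = 215948/19847 - 24567/83191 = 17477348819/1651091777 ≈ 10.585)
-46668*(264053 + q)/(211107 - 257962) = -46668*(264053 + 17477348819/1651091777)/(211107 - 257962) = -46668/((-46855/435993214341000/1651091777)) = -46668/((-46855*1651091777/435993214341000)) = -46668/(-15472381042267/87198642868200) = -46668*(-87198642868200/15472381042267) = 4069386265373157600/15472381042267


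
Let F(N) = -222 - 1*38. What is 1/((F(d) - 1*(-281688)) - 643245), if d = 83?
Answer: -1/361817 ≈ -2.7638e-6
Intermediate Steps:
F(N) = -260 (F(N) = -222 - 38 = -260)
1/((F(d) - 1*(-281688)) - 643245) = 1/((-260 - 1*(-281688)) - 643245) = 1/((-260 + 281688) - 643245) = 1/(281428 - 643245) = 1/(-361817) = -1/361817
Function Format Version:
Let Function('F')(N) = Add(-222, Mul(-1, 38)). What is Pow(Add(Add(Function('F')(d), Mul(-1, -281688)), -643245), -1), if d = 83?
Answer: Rational(-1, 361817) ≈ -2.7638e-6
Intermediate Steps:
Function('F')(N) = -260 (Function('F')(N) = Add(-222, -38) = -260)
Pow(Add(Add(Function('F')(d), Mul(-1, -281688)), -643245), -1) = Pow(Add(Add(-260, Mul(-1, -281688)), -643245), -1) = Pow(Add(Add(-260, 281688), -643245), -1) = Pow(Add(281428, -643245), -1) = Pow(-361817, -1) = Rational(-1, 361817)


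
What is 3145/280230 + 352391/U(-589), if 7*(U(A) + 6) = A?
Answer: -138250345003/35365026 ≈ -3909.2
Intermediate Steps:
U(A) = -6 + A/7
3145/280230 + 352391/U(-589) = 3145/280230 + 352391/(-6 + (⅐)*(-589)) = 3145*(1/280230) + 352391/(-6 - 589/7) = 629/56046 + 352391/(-631/7) = 629/56046 + 352391*(-7/631) = 629/56046 - 2466737/631 = -138250345003/35365026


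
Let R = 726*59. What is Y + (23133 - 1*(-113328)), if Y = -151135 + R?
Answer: 28160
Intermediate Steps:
R = 42834
Y = -108301 (Y = -151135 + 42834 = -108301)
Y + (23133 - 1*(-113328)) = -108301 + (23133 - 1*(-113328)) = -108301 + (23133 + 113328) = -108301 + 136461 = 28160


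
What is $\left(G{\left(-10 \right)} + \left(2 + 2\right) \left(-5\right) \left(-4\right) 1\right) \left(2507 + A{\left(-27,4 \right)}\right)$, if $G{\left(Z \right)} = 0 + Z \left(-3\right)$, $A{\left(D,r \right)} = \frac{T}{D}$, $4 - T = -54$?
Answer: $\frac{7439410}{27} \approx 2.7553 \cdot 10^{5}$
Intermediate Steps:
$T = 58$ ($T = 4 - -54 = 4 + 54 = 58$)
$A{\left(D,r \right)} = \frac{58}{D}$
$G{\left(Z \right)} = - 3 Z$ ($G{\left(Z \right)} = 0 - 3 Z = - 3 Z$)
$\left(G{\left(-10 \right)} + \left(2 + 2\right) \left(-5\right) \left(-4\right) 1\right) \left(2507 + A{\left(-27,4 \right)}\right) = \left(\left(-3\right) \left(-10\right) + \left(2 + 2\right) \left(-5\right) \left(-4\right) 1\right) \left(2507 + \frac{58}{-27}\right) = \left(30 + 4 \left(-5\right) \left(-4\right) 1\right) \left(2507 + 58 \left(- \frac{1}{27}\right)\right) = \left(30 + \left(-20\right) \left(-4\right) 1\right) \left(2507 - \frac{58}{27}\right) = \left(30 + 80 \cdot 1\right) \frac{67631}{27} = \left(30 + 80\right) \frac{67631}{27} = 110 \cdot \frac{67631}{27} = \frac{7439410}{27}$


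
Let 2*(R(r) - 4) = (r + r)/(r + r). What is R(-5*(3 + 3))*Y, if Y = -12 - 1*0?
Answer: -54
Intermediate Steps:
Y = -12 (Y = -12 + 0 = -12)
R(r) = 9/2 (R(r) = 4 + ((r + r)/(r + r))/2 = 4 + ((2*r)/((2*r)))/2 = 4 + ((2*r)*(1/(2*r)))/2 = 4 + (1/2)*1 = 4 + 1/2 = 9/2)
R(-5*(3 + 3))*Y = (9/2)*(-12) = -54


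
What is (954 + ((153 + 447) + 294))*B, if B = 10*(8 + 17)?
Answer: 462000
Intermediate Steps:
B = 250 (B = 10*25 = 250)
(954 + ((153 + 447) + 294))*B = (954 + ((153 + 447) + 294))*250 = (954 + (600 + 294))*250 = (954 + 894)*250 = 1848*250 = 462000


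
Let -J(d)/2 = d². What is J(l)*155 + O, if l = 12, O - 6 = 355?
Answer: -44279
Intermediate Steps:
O = 361 (O = 6 + 355 = 361)
J(d) = -2*d²
J(l)*155 + O = -2*12²*155 + 361 = -2*144*155 + 361 = -288*155 + 361 = -44640 + 361 = -44279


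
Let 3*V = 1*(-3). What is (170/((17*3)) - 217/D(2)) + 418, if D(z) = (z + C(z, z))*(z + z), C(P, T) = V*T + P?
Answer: 9461/24 ≈ 394.21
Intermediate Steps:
V = -1 (V = (1*(-3))/3 = (1/3)*(-3) = -1)
C(P, T) = P - T (C(P, T) = -T + P = P - T)
D(z) = 2*z**2 (D(z) = (z + (z - z))*(z + z) = (z + 0)*(2*z) = z*(2*z) = 2*z**2)
(170/((17*3)) - 217/D(2)) + 418 = (170/((17*3)) - 217/(2*2**2)) + 418 = (170/51 - 217/(2*4)) + 418 = (170*(1/51) - 217/8) + 418 = (10/3 - 217*1/8) + 418 = (10/3 - 217/8) + 418 = -571/24 + 418 = 9461/24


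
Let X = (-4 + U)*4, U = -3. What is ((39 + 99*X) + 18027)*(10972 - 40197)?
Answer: -446967150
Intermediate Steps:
X = -28 (X = (-4 - 3)*4 = -7*4 = -28)
((39 + 99*X) + 18027)*(10972 - 40197) = ((39 + 99*(-28)) + 18027)*(10972 - 40197) = ((39 - 2772) + 18027)*(-29225) = (-2733 + 18027)*(-29225) = 15294*(-29225) = -446967150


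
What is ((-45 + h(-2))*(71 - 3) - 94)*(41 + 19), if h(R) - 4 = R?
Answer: -181080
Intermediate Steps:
h(R) = 4 + R
((-45 + h(-2))*(71 - 3) - 94)*(41 + 19) = ((-45 + (4 - 2))*(71 - 3) - 94)*(41 + 19) = ((-45 + 2)*68 - 94)*60 = (-43*68 - 94)*60 = (-2924 - 94)*60 = -3018*60 = -181080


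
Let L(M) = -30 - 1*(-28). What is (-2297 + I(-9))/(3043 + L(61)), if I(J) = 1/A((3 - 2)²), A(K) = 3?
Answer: -6890/9123 ≈ -0.75523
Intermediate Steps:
L(M) = -2 (L(M) = -30 + 28 = -2)
I(J) = ⅓ (I(J) = 1/3 = ⅓)
(-2297 + I(-9))/(3043 + L(61)) = (-2297 + ⅓)/(3043 - 2) = -6890/3/3041 = -6890/3*1/3041 = -6890/9123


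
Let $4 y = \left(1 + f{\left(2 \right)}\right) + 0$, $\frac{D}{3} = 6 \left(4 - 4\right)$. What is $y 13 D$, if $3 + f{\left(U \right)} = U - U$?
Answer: $0$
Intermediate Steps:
$f{\left(U \right)} = -3$ ($f{\left(U \right)} = -3 + \left(U - U\right) = -3 + 0 = -3$)
$D = 0$ ($D = 3 \cdot 6 \left(4 - 4\right) = 3 \cdot 6 \cdot 0 = 3 \cdot 0 = 0$)
$y = - \frac{1}{2}$ ($y = \frac{\left(1 - 3\right) + 0}{4} = \frac{-2 + 0}{4} = \frac{1}{4} \left(-2\right) = - \frac{1}{2} \approx -0.5$)
$y 13 D = \left(- \frac{1}{2}\right) 13 \cdot 0 = \left(- \frac{13}{2}\right) 0 = 0$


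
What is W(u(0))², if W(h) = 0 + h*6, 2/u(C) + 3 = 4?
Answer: 144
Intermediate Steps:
u(C) = 2 (u(C) = 2/(-3 + 4) = 2/1 = 2*1 = 2)
W(h) = 6*h (W(h) = 0 + 6*h = 6*h)
W(u(0))² = (6*2)² = 12² = 144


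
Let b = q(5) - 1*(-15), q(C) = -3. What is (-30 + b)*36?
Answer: -648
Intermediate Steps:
b = 12 (b = -3 - 1*(-15) = -3 + 15 = 12)
(-30 + b)*36 = (-30 + 12)*36 = -18*36 = -648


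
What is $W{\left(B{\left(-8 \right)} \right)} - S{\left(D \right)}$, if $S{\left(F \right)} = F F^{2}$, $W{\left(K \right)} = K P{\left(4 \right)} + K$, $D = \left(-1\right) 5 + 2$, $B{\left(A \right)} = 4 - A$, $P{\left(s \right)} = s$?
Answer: $87$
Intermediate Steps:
$D = -3$ ($D = -5 + 2 = -3$)
$W{\left(K \right)} = 5 K$ ($W{\left(K \right)} = K 4 + K = 4 K + K = 5 K$)
$S{\left(F \right)} = F^{3}$
$W{\left(B{\left(-8 \right)} \right)} - S{\left(D \right)} = 5 \left(4 - -8\right) - \left(-3\right)^{3} = 5 \left(4 + 8\right) - -27 = 5 \cdot 12 + 27 = 60 + 27 = 87$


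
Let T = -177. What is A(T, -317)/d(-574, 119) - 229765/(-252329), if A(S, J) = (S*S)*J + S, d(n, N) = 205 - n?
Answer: -2505818906695/196564291 ≈ -12748.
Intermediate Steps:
A(S, J) = S + J*S² (A(S, J) = S²*J + S = J*S² + S = S + J*S²)
A(T, -317)/d(-574, 119) - 229765/(-252329) = (-177*(1 - 317*(-177)))/(205 - 1*(-574)) - 229765/(-252329) = (-177*(1 + 56109))/(205 + 574) - 229765*(-1/252329) = -177*56110/779 + 229765/252329 = -9931470*1/779 + 229765/252329 = -9931470/779 + 229765/252329 = -2505818906695/196564291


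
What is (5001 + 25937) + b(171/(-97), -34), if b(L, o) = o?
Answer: 30904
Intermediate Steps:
(5001 + 25937) + b(171/(-97), -34) = (5001 + 25937) - 34 = 30938 - 34 = 30904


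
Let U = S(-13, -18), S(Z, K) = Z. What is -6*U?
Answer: 78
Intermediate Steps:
U = -13
-6*U = -6*(-13) = 78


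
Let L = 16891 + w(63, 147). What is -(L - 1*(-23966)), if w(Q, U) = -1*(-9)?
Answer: -40866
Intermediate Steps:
w(Q, U) = 9
L = 16900 (L = 16891 + 9 = 16900)
-(L - 1*(-23966)) = -(16900 - 1*(-23966)) = -(16900 + 23966) = -1*40866 = -40866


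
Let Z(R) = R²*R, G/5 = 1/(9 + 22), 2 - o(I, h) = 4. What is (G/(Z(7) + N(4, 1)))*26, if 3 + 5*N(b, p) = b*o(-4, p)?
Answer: 325/26412 ≈ 0.012305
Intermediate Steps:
o(I, h) = -2 (o(I, h) = 2 - 1*4 = 2 - 4 = -2)
G = 5/31 (G = 5/(9 + 22) = 5/31 ≈ 0.16129)
N(b, p) = -⅗ - 2*b/5 (N(b, p) = -⅗ + (b*(-2))/5 = -⅗ + (-2*b)/5 = -⅗ - 2*b/5)
Z(R) = R³
(G/(Z(7) + N(4, 1)))*26 = ((5/31)/(7³ + (-⅗ - ⅖*4)))*26 = ((5/31)/(343 + (-⅗ - 8/5)))*26 = ((5/31)/(343 - 11/5))*26 = ((5/31)/(1704/5))*26 = ((5/1704)*(5/31))*26 = (25/52824)*26 = 325/26412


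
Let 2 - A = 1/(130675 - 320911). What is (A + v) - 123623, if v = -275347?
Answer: -75898076447/190236 ≈ -3.9897e+5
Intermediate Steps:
A = 380473/190236 (A = 2 - 1/(130675 - 320911) = 2 - 1/(-190236) = 2 - 1*(-1/190236) = 2 + 1/190236 = 380473/190236 ≈ 2.0000)
(A + v) - 123623 = (380473/190236 - 275347) - 123623 = -52380531419/190236 - 123623 = -75898076447/190236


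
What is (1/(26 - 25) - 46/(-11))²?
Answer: 3249/121 ≈ 26.851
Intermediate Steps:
(1/(26 - 25) - 46/(-11))² = (1/1 - 46*(-1/11))² = (1 + 46/11)² = (57/11)² = 3249/121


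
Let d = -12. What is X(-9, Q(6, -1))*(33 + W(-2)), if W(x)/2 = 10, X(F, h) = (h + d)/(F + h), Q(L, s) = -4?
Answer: 848/13 ≈ 65.231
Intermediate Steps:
X(F, h) = (-12 + h)/(F + h) (X(F, h) = (h - 12)/(F + h) = (-12 + h)/(F + h))
W(x) = 20 (W(x) = 2*10 = 20)
X(-9, Q(6, -1))*(33 + W(-2)) = ((-12 - 4)/(-9 - 4))*(33 + 20) = (-16/(-13))*53 = -1/13*(-16)*53 = (16/13)*53 = 848/13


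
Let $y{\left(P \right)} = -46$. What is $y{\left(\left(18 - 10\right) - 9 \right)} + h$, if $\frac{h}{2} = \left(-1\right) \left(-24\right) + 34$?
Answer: $70$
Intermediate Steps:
$h = 116$ ($h = 2 \left(\left(-1\right) \left(-24\right) + 34\right) = 2 \left(24 + 34\right) = 2 \cdot 58 = 116$)
$y{\left(\left(18 - 10\right) - 9 \right)} + h = -46 + 116 = 70$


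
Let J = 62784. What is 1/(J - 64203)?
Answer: -1/1419 ≈ -0.00070472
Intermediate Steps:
1/(J - 64203) = 1/(62784 - 64203) = 1/(-1419) = -1/1419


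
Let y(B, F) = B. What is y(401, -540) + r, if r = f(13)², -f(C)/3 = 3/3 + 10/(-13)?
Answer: 67850/169 ≈ 401.48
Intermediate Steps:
f(C) = -9/13 (f(C) = -3*(3/3 + 10/(-13)) = -3*(3*(⅓) + 10*(-1/13)) = -3*(1 - 10/13) = -3*3/13 = -9/13)
r = 81/169 (r = (-9/13)² = 81/169 ≈ 0.47929)
y(401, -540) + r = 401 + 81/169 = 67850/169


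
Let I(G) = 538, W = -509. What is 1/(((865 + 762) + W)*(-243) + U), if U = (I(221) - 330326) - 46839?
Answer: -1/648301 ≈ -1.5425e-6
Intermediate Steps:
U = -376627 (U = (538 - 330326) - 46839 = -329788 - 46839 = -376627)
1/(((865 + 762) + W)*(-243) + U) = 1/(((865 + 762) - 509)*(-243) - 376627) = 1/((1627 - 509)*(-243) - 376627) = 1/(1118*(-243) - 376627) = 1/(-271674 - 376627) = 1/(-648301) = -1/648301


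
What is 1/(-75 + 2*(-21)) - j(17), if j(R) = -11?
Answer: 1286/117 ≈ 10.991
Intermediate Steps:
1/(-75 + 2*(-21)) - j(17) = 1/(-75 + 2*(-21)) - 1*(-11) = 1/(-75 - 42) + 11 = 1/(-117) + 11 = -1/117 + 11 = 1286/117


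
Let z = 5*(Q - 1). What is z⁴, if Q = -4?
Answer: 390625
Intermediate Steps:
z = -25 (z = 5*(-4 - 1) = 5*(-5) = -25)
z⁴ = (-25)⁴ = 390625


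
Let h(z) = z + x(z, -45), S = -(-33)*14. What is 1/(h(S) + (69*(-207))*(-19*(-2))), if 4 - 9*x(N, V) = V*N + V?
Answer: -9/4859789 ≈ -1.8519e-6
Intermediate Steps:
S = 462 (S = -1*(-462) = 462)
x(N, V) = 4/9 - V/9 - N*V/9 (x(N, V) = 4/9 - (V*N + V)/9 = 4/9 - (N*V + V)/9 = 4/9 - (V + N*V)/9 = 4/9 + (-V/9 - N*V/9) = 4/9 - V/9 - N*V/9)
h(z) = 49/9 + 6*z (h(z) = z + (4/9 - ⅑*(-45) - ⅑*z*(-45)) = z + (4/9 + 5 + 5*z) = z + (49/9 + 5*z) = 49/9 + 6*z)
1/(h(S) + (69*(-207))*(-19*(-2))) = 1/((49/9 + 6*462) + (69*(-207))*(-19*(-2))) = 1/((49/9 + 2772) - 14283*38) = 1/(24997/9 - 542754) = 1/(-4859789/9) = -9/4859789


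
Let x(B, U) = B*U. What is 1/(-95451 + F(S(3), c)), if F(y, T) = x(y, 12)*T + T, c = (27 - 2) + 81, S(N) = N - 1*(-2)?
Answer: -1/88985 ≈ -1.1238e-5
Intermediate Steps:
S(N) = 2 + N (S(N) = N + 2 = 2 + N)
c = 106 (c = 25 + 81 = 106)
F(y, T) = T + 12*T*y (F(y, T) = (y*12)*T + T = (12*y)*T + T = 12*T*y + T = T + 12*T*y)
1/(-95451 + F(S(3), c)) = 1/(-95451 + 106*(1 + 12*(2 + 3))) = 1/(-95451 + 106*(1 + 12*5)) = 1/(-95451 + 106*(1 + 60)) = 1/(-95451 + 106*61) = 1/(-95451 + 6466) = 1/(-88985) = -1/88985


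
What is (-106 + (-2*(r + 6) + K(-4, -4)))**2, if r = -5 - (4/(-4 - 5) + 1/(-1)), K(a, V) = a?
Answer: 1069156/81 ≈ 13199.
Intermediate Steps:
r = -32/9 (r = -5 - (4/(-9) + 1*(-1)) = -5 - (4*(-1/9) - 1) = -5 - (-4/9 - 1) = -5 - 1*(-13/9) = -5 + 13/9 = -32/9 ≈ -3.5556)
(-106 + (-2*(r + 6) + K(-4, -4)))**2 = (-106 + (-2*(-32/9 + 6) - 4))**2 = (-106 + (-2*22/9 - 4))**2 = (-106 + (-44/9 - 4))**2 = (-106 - 80/9)**2 = (-1034/9)**2 = 1069156/81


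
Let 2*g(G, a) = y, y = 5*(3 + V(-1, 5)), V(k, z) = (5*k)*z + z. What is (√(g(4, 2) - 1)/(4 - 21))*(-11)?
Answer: 11*I*√174/34 ≈ 4.2676*I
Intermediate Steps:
V(k, z) = z + 5*k*z (V(k, z) = 5*k*z + z = z + 5*k*z)
y = -85 (y = 5*(3 + 5*(1 + 5*(-1))) = 5*(3 + 5*(1 - 5)) = 5*(3 + 5*(-4)) = 5*(3 - 20) = 5*(-17) = -85)
g(G, a) = -85/2 (g(G, a) = (½)*(-85) = -85/2)
(√(g(4, 2) - 1)/(4 - 21))*(-11) = (√(-85/2 - 1)/(4 - 21))*(-11) = (√(-87/2)/(-17))*(-11) = ((I*√174/2)*(-1/17))*(-11) = -I*√174/34*(-11) = 11*I*√174/34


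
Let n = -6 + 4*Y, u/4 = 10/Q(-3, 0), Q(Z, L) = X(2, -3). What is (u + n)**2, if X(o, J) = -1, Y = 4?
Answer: 900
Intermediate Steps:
Q(Z, L) = -1
u = -40 (u = 4*(10/(-1)) = 4*(10*(-1)) = 4*(-10) = -40)
n = 10 (n = -6 + 4*4 = -6 + 16 = 10)
(u + n)**2 = (-40 + 10)**2 = (-30)**2 = 900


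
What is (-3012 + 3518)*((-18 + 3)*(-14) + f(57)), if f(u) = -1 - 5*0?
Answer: 105754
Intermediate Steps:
f(u) = -1 (f(u) = -1 + 0 = -1)
(-3012 + 3518)*((-18 + 3)*(-14) + f(57)) = (-3012 + 3518)*((-18 + 3)*(-14) - 1) = 506*(-15*(-14) - 1) = 506*(210 - 1) = 506*209 = 105754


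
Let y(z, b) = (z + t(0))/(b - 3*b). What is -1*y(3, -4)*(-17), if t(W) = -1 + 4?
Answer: 51/4 ≈ 12.750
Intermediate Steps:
t(W) = 3
y(z, b) = -(3 + z)/(2*b) (y(z, b) = (z + 3)/(b - 3*b) = (3 + z)/((-2*b)) = (3 + z)*(-1/(2*b)) = -(3 + z)/(2*b))
-1*y(3, -4)*(-17) = -1*((1/2)*(-3 - 1*3)/(-4))*(-17) = -1*((1/2)*(-1/4)*(-3 - 3))*(-17) = -1*((1/2)*(-1/4)*(-6))*(-17) = -1*(3/4)*(-17) = -3*(-17)/4 = -1*(-51/4) = 51/4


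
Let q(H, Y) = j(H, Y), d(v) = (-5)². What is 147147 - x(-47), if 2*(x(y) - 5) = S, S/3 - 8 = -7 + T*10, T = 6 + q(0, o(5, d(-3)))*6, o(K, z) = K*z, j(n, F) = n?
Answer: 294101/2 ≈ 1.4705e+5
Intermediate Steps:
d(v) = 25
q(H, Y) = H
T = 6 (T = 6 + 0*6 = 6 + 0 = 6)
S = 183 (S = 24 + 3*(-7 + 6*10) = 24 + 3*(-7 + 60) = 24 + 3*53 = 24 + 159 = 183)
x(y) = 193/2 (x(y) = 5 + (½)*183 = 5 + 183/2 = 193/2)
147147 - x(-47) = 147147 - 1*193/2 = 147147 - 193/2 = 294101/2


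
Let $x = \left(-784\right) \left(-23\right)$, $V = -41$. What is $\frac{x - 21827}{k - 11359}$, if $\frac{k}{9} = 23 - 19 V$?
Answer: $\frac{3795}{4141} \approx 0.91644$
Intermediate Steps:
$k = 7218$ ($k = 9 \left(23 - -779\right) = 9 \left(23 + 779\right) = 9 \cdot 802 = 7218$)
$x = 18032$
$\frac{x - 21827}{k - 11359} = \frac{18032 - 21827}{7218 - 11359} = - \frac{3795}{-4141} = \left(-3795\right) \left(- \frac{1}{4141}\right) = \frac{3795}{4141}$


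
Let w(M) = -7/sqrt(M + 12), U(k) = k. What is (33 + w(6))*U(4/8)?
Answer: 33/2 - 7*sqrt(2)/12 ≈ 15.675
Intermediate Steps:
w(M) = -7/sqrt(12 + M)
(33 + w(6))*U(4/8) = (33 - 7/sqrt(12 + 6))*(4/8) = (33 - 7*sqrt(2)/6)*(4*(1/8)) = (33 - 7*sqrt(2)/6)*(1/2) = 33/2 - 7*sqrt(2)/12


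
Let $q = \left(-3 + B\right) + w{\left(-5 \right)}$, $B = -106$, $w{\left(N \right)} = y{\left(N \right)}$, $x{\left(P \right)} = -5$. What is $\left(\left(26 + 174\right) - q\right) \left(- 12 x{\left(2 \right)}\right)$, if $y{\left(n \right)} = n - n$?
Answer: $18540$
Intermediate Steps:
$y{\left(n \right)} = 0$
$w{\left(N \right)} = 0$
$q = -109$ ($q = \left(-3 - 106\right) + 0 = -109 + 0 = -109$)
$\left(\left(26 + 174\right) - q\right) \left(- 12 x{\left(2 \right)}\right) = \left(\left(26 + 174\right) - -109\right) \left(\left(-12\right) \left(-5\right)\right) = \left(200 + 109\right) 60 = 309 \cdot 60 = 18540$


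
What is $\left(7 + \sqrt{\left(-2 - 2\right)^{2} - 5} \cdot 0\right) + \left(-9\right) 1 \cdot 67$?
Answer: $-596$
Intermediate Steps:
$\left(7 + \sqrt{\left(-2 - 2\right)^{2} - 5} \cdot 0\right) + \left(-9\right) 1 \cdot 67 = \left(7 + \sqrt{\left(-4\right)^{2} - 5} \cdot 0\right) - 603 = \left(7 + \sqrt{16 - 5} \cdot 0\right) - 603 = \left(7 + \sqrt{11} \cdot 0\right) - 603 = \left(7 + 0\right) - 603 = 7 - 603 = -596$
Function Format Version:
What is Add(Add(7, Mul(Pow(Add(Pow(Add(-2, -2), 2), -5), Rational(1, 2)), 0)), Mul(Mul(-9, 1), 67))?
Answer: -596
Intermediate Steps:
Add(Add(7, Mul(Pow(Add(Pow(Add(-2, -2), 2), -5), Rational(1, 2)), 0)), Mul(Mul(-9, 1), 67)) = Add(Add(7, Mul(Pow(Add(Pow(-4, 2), -5), Rational(1, 2)), 0)), Mul(-9, 67)) = Add(Add(7, Mul(Pow(Add(16, -5), Rational(1, 2)), 0)), -603) = Add(Add(7, Mul(Pow(11, Rational(1, 2)), 0)), -603) = Add(Add(7, 0), -603) = Add(7, -603) = -596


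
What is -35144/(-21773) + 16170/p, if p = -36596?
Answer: 66718601/56914622 ≈ 1.1723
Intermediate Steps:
-35144/(-21773) + 16170/p = -35144/(-21773) + 16170/(-36596) = -35144*(-1/21773) + 16170*(-1/36596) = 35144/21773 - 1155/2614 = 66718601/56914622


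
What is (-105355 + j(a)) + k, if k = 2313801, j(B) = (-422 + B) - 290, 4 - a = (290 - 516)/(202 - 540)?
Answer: 373107609/169 ≈ 2.2077e+6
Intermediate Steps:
a = 563/169 (a = 4 - (290 - 516)/(202 - 540) = 4 - (-226)/(-338) = 4 - (-226)*(-1)/338 = 4 - 1*113/169 = 4 - 113/169 = 563/169 ≈ 3.3314)
j(B) = -712 + B
(-105355 + j(a)) + k = (-105355 + (-712 + 563/169)) + 2313801 = (-105355 - 119765/169) + 2313801 = -17924760/169 + 2313801 = 373107609/169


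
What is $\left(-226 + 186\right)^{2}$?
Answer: $1600$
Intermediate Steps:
$\left(-226 + 186\right)^{2} = \left(-40\right)^{2} = 1600$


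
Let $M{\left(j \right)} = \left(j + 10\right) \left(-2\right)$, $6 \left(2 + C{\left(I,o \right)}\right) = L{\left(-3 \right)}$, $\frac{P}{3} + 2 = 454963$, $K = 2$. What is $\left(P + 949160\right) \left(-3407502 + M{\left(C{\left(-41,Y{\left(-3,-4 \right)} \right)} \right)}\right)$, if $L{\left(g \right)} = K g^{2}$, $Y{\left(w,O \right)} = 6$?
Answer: $-7885157059532$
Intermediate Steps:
$P = 1364883$ ($P = -6 + 3 \cdot 454963 = -6 + 1364889 = 1364883$)
$L{\left(g \right)} = 2 g^{2}$
$C{\left(I,o \right)} = 1$ ($C{\left(I,o \right)} = -2 + \frac{2 \left(-3\right)^{2}}{6} = -2 + \frac{2 \cdot 9}{6} = -2 + \frac{1}{6} \cdot 18 = -2 + 3 = 1$)
$M{\left(j \right)} = -20 - 2 j$ ($M{\left(j \right)} = \left(10 + j\right) \left(-2\right) = -20 - 2 j$)
$\left(P + 949160\right) \left(-3407502 + M{\left(C{\left(-41,Y{\left(-3,-4 \right)} \right)} \right)}\right) = \left(1364883 + 949160\right) \left(-3407502 - 22\right) = 2314043 \left(-3407502 - 22\right) = 2314043 \left(-3407524\right) = -7885157059532$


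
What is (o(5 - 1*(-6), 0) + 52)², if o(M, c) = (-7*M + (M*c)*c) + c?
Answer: 625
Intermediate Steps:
o(M, c) = c - 7*M + M*c² (o(M, c) = (-7*M + M*c²) + c = c - 7*M + M*c²)
(o(5 - 1*(-6), 0) + 52)² = ((0 - 7*(5 - 1*(-6)) + (5 - 1*(-6))*0²) + 52)² = ((0 - 7*(5 + 6) + (5 + 6)*0) + 52)² = ((0 - 7*11 + 11*0) + 52)² = ((0 - 77 + 0) + 52)² = (-77 + 52)² = (-25)² = 625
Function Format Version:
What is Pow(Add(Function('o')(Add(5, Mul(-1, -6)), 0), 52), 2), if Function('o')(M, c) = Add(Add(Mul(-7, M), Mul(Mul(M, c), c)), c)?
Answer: 625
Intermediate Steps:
Function('o')(M, c) = Add(c, Mul(-7, M), Mul(M, Pow(c, 2))) (Function('o')(M, c) = Add(Add(Mul(-7, M), Mul(M, Pow(c, 2))), c) = Add(c, Mul(-7, M), Mul(M, Pow(c, 2))))
Pow(Add(Function('o')(Add(5, Mul(-1, -6)), 0), 52), 2) = Pow(Add(Add(0, Mul(-7, Add(5, Mul(-1, -6))), Mul(Add(5, Mul(-1, -6)), Pow(0, 2))), 52), 2) = Pow(Add(Add(0, Mul(-7, Add(5, 6)), Mul(Add(5, 6), 0)), 52), 2) = Pow(Add(Add(0, Mul(-7, 11), Mul(11, 0)), 52), 2) = Pow(Add(Add(0, -77, 0), 52), 2) = Pow(Add(-77, 52), 2) = Pow(-25, 2) = 625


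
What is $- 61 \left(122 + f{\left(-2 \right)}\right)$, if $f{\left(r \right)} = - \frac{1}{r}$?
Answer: $- \frac{14945}{2} \approx -7472.5$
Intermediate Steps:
$- 61 \left(122 + f{\left(-2 \right)}\right) = - 61 \left(122 - \frac{1}{-2}\right) = - 61 \left(122 - - \frac{1}{2}\right) = - 61 \left(122 + \frac{1}{2}\right) = \left(-61\right) \frac{245}{2} = - \frac{14945}{2}$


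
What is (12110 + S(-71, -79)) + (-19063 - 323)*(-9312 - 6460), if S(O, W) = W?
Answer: 305768023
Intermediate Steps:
(12110 + S(-71, -79)) + (-19063 - 323)*(-9312 - 6460) = (12110 - 79) + (-19063 - 323)*(-9312 - 6460) = 12031 - 19386*(-15772) = 12031 + 305755992 = 305768023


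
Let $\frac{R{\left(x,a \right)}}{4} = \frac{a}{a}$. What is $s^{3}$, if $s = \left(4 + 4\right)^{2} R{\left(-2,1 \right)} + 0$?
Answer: $16777216$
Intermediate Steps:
$R{\left(x,a \right)} = 4$ ($R{\left(x,a \right)} = 4 \frac{a}{a} = 4 \cdot 1 = 4$)
$s = 256$ ($s = \left(4 + 4\right)^{2} \cdot 4 + 0 = 8^{2} \cdot 4 + 0 = 64 \cdot 4 + 0 = 256 + 0 = 256$)
$s^{3} = 256^{3} = 16777216$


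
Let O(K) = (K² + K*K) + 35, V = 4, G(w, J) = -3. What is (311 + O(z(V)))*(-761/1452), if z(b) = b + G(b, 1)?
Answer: -22069/121 ≈ -182.39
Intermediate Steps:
z(b) = -3 + b (z(b) = b - 3 = -3 + b)
O(K) = 35 + 2*K² (O(K) = (K² + K²) + 35 = 2*K² + 35 = 35 + 2*K²)
(311 + O(z(V)))*(-761/1452) = (311 + (35 + 2*(-3 + 4)²))*(-761/1452) = (311 + (35 + 2*1²))*(-761*1/1452) = (311 + (35 + 2*1))*(-761/1452) = (311 + (35 + 2))*(-761/1452) = (311 + 37)*(-761/1452) = 348*(-761/1452) = -22069/121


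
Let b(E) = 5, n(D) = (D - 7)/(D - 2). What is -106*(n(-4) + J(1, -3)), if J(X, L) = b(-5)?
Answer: -2173/3 ≈ -724.33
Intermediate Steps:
n(D) = (-7 + D)/(-2 + D)
J(X, L) = 5
-106*(n(-4) + J(1, -3)) = -106*((-7 - 4)/(-2 - 4) + 5) = -106*(-11/(-6) + 5) = -106*(-1/6*(-11) + 5) = -106*(11/6 + 5) = -106*41/6 = -2173/3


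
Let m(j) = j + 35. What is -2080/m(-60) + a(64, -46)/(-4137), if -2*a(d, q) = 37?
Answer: 3442169/41370 ≈ 83.204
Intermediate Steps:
a(d, q) = -37/2 (a(d, q) = -½*37 = -37/2)
m(j) = 35 + j
-2080/m(-60) + a(64, -46)/(-4137) = -2080/(35 - 60) - 37/2/(-4137) = -2080/(-25) - 37/2*(-1/4137) = -2080*(-1/25) + 37/8274 = 416/5 + 37/8274 = 3442169/41370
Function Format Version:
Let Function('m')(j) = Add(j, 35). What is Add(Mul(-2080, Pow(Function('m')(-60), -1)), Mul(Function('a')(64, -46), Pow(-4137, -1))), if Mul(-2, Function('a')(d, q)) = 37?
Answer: Rational(3442169, 41370) ≈ 83.204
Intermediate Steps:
Function('a')(d, q) = Rational(-37, 2) (Function('a')(d, q) = Mul(Rational(-1, 2), 37) = Rational(-37, 2))
Function('m')(j) = Add(35, j)
Add(Mul(-2080, Pow(Function('m')(-60), -1)), Mul(Function('a')(64, -46), Pow(-4137, -1))) = Add(Mul(-2080, Pow(Add(35, -60), -1)), Mul(Rational(-37, 2), Pow(-4137, -1))) = Add(Mul(-2080, Pow(-25, -1)), Mul(Rational(-37, 2), Rational(-1, 4137))) = Add(Mul(-2080, Rational(-1, 25)), Rational(37, 8274)) = Add(Rational(416, 5), Rational(37, 8274)) = Rational(3442169, 41370)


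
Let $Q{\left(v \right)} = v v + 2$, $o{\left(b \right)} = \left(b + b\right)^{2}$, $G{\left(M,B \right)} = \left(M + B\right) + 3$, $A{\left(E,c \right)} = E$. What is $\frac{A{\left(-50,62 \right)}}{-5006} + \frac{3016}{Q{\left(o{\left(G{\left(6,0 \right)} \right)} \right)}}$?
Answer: $\frac{5086749}{131379967} \approx 0.038718$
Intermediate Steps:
$G{\left(M,B \right)} = 3 + B + M$ ($G{\left(M,B \right)} = \left(B + M\right) + 3 = 3 + B + M$)
$o{\left(b \right)} = 4 b^{2}$ ($o{\left(b \right)} = \left(2 b\right)^{2} = 4 b^{2}$)
$Q{\left(v \right)} = 2 + v^{2}$ ($Q{\left(v \right)} = v^{2} + 2 = 2 + v^{2}$)
$\frac{A{\left(-50,62 \right)}}{-5006} + \frac{3016}{Q{\left(o{\left(G{\left(6,0 \right)} \right)} \right)}} = - \frac{50}{-5006} + \frac{3016}{2 + \left(4 \left(3 + 0 + 6\right)^{2}\right)^{2}} = \left(-50\right) \left(- \frac{1}{5006}\right) + \frac{3016}{2 + \left(4 \cdot 9^{2}\right)^{2}} = \frac{25}{2503} + \frac{3016}{2 + \left(4 \cdot 81\right)^{2}} = \frac{25}{2503} + \frac{3016}{2 + 324^{2}} = \frac{25}{2503} + \frac{3016}{2 + 104976} = \frac{25}{2503} + \frac{3016}{104978} = \frac{25}{2503} + 3016 \cdot \frac{1}{104978} = \frac{25}{2503} + \frac{1508}{52489} = \frac{5086749}{131379967}$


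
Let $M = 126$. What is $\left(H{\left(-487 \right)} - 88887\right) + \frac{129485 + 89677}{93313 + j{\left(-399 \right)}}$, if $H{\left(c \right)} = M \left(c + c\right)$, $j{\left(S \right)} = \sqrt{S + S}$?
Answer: $\frac{3 \left(- 70537 \sqrt{798} + 6581946027 i\right)}{\sqrt{798} - 93313 i} \approx -2.1161 \cdot 10^{5} - 0.00071099 i$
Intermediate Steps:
$j{\left(S \right)} = \sqrt{2} \sqrt{S}$ ($j{\left(S \right)} = \sqrt{2 S} = \sqrt{2} \sqrt{S}$)
$H{\left(c \right)} = 252 c$ ($H{\left(c \right)} = 126 \left(c + c\right) = 126 \cdot 2 c = 252 c$)
$\left(H{\left(-487 \right)} - 88887\right) + \frac{129485 + 89677}{93313 + j{\left(-399 \right)}} = \left(252 \left(-487\right) - 88887\right) + \frac{129485 + 89677}{93313 + \sqrt{2} \sqrt{-399}} = \left(-122724 - 88887\right) + \frac{219162}{93313 + \sqrt{2} i \sqrt{399}} = -211611 + \frac{219162}{93313 + i \sqrt{798}}$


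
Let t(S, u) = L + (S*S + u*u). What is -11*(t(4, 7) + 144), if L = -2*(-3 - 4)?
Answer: -2453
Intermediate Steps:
L = 14 (L = -2*(-7) = 14)
t(S, u) = 14 + S² + u² (t(S, u) = 14 + (S*S + u*u) = 14 + (S² + u²) = 14 + S² + u²)
-11*(t(4, 7) + 144) = -11*((14 + 4² + 7²) + 144) = -11*((14 + 16 + 49) + 144) = -11*(79 + 144) = -11*223 = -2453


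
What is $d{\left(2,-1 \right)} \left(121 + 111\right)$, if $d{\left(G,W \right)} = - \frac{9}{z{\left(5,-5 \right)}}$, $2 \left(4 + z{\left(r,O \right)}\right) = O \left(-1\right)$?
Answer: $1392$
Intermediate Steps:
$z{\left(r,O \right)} = -4 - \frac{O}{2}$ ($z{\left(r,O \right)} = -4 + \frac{O \left(-1\right)}{2} = -4 + \frac{\left(-1\right) O}{2} = -4 - \frac{O}{2}$)
$d{\left(G,W \right)} = 6$ ($d{\left(G,W \right)} = - \frac{9}{-4 - - \frac{5}{2}} = - \frac{9}{-4 + \frac{5}{2}} = - \frac{9}{- \frac{3}{2}} = \left(-9\right) \left(- \frac{2}{3}\right) = 6$)
$d{\left(2,-1 \right)} \left(121 + 111\right) = 6 \left(121 + 111\right) = 6 \cdot 232 = 1392$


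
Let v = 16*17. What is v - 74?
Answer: 198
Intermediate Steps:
v = 272
v - 74 = 272 - 74 = 198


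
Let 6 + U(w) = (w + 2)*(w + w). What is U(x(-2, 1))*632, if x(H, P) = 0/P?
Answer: -3792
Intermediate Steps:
x(H, P) = 0
U(w) = -6 + 2*w*(2 + w) (U(w) = -6 + (w + 2)*(w + w) = -6 + (2 + w)*(2*w) = -6 + 2*w*(2 + w))
U(x(-2, 1))*632 = (-6 + 2*0² + 4*0)*632 = (-6 + 2*0 + 0)*632 = (-6 + 0 + 0)*632 = -6*632 = -3792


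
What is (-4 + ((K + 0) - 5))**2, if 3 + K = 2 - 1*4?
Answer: 196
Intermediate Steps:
K = -5 (K = -3 + (2 - 1*4) = -3 + (2 - 4) = -3 - 2 = -5)
(-4 + ((K + 0) - 5))**2 = (-4 + ((-5 + 0) - 5))**2 = (-4 + (-5 - 5))**2 = (-4 - 10)**2 = (-14)**2 = 196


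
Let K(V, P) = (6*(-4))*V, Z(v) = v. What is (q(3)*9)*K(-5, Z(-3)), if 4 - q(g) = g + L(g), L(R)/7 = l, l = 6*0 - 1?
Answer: 8640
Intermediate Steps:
l = -1 (l = 0 - 1 = -1)
L(R) = -7 (L(R) = 7*(-1) = -7)
K(V, P) = -24*V
q(g) = 11 - g (q(g) = 4 - (g - 7) = 4 - (-7 + g) = 4 + (7 - g) = 11 - g)
(q(3)*9)*K(-5, Z(-3)) = ((11 - 1*3)*9)*(-24*(-5)) = ((11 - 3)*9)*120 = (8*9)*120 = 72*120 = 8640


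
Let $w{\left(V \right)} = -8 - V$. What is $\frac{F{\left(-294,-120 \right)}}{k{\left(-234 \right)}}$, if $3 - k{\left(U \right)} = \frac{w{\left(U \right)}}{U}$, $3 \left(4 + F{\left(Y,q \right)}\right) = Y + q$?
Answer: $- \frac{8307}{232} \approx -35.806$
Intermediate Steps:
$F{\left(Y,q \right)} = -4 + \frac{Y}{3} + \frac{q}{3}$ ($F{\left(Y,q \right)} = -4 + \frac{Y + q}{3} = -4 + \left(\frac{Y}{3} + \frac{q}{3}\right) = -4 + \frac{Y}{3} + \frac{q}{3}$)
$k{\left(U \right)} = 3 - \frac{-8 - U}{U}$
$\frac{F{\left(-294,-120 \right)}}{k{\left(-234 \right)}} = \frac{-4 + \frac{1}{3} \left(-294\right) + \frac{1}{3} \left(-120\right)}{4 + \frac{8}{-234}} = \frac{-4 - 98 - 40}{4 + 8 \left(- \frac{1}{234}\right)} = - \frac{142}{4 - \frac{4}{117}} = - \frac{142}{\frac{464}{117}} = \left(-142\right) \frac{117}{464} = - \frac{8307}{232}$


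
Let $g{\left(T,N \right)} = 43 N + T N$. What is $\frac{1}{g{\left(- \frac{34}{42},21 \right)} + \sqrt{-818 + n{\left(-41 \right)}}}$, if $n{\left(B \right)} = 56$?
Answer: $\frac{443}{392879} - \frac{i \sqrt{762}}{785758} \approx 0.0011276 - 3.5131 \cdot 10^{-5} i$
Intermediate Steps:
$g{\left(T,N \right)} = 43 N + N T$
$\frac{1}{g{\left(- \frac{34}{42},21 \right)} + \sqrt{-818 + n{\left(-41 \right)}}} = \frac{1}{21 \left(43 - \frac{34}{42}\right) + \sqrt{-818 + 56}} = \frac{1}{21 \left(43 - \frac{17}{21}\right) + \sqrt{-762}} = \frac{1}{21 \left(43 - \frac{17}{21}\right) + i \sqrt{762}} = \frac{1}{21 \cdot \frac{886}{21} + i \sqrt{762}} = \frac{1}{886 + i \sqrt{762}}$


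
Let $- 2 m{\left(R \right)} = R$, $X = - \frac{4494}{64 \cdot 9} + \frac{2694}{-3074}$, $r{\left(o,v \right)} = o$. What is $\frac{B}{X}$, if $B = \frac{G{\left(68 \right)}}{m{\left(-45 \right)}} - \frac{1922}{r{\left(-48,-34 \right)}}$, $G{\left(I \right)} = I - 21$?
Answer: $- \frac{93246716}{19207875} \approx -4.8546$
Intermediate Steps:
$X = - \frac{1280525}{147552}$ ($X = - \frac{4494}{576} + 2694 \left(- \frac{1}{3074}\right) = \left(-4494\right) \frac{1}{576} - \frac{1347}{1537} = - \frac{749}{96} - \frac{1347}{1537} = - \frac{1280525}{147552} \approx -8.6785$)
$m{\left(R \right)} = - \frac{R}{2}$
$G{\left(I \right)} = -21 + I$
$B = \frac{15167}{360}$ ($B = \frac{-21 + 68}{\left(- \frac{1}{2}\right) \left(-45\right)} - \frac{1922}{-48} = \frac{47}{\frac{45}{2}} - - \frac{961}{24} = 47 \cdot \frac{2}{45} + \frac{961}{24} = \frac{94}{45} + \frac{961}{24} = \frac{15167}{360} \approx 42.131$)
$\frac{B}{X} = \frac{15167}{360 \left(- \frac{1280525}{147552}\right)} = \frac{15167}{360} \left(- \frac{147552}{1280525}\right) = - \frac{93246716}{19207875}$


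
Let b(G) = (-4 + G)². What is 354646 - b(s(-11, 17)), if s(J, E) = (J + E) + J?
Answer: 354565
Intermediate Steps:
s(J, E) = E + 2*J (s(J, E) = (E + J) + J = E + 2*J)
354646 - b(s(-11, 17)) = 354646 - (-4 + (17 + 2*(-11)))² = 354646 - (-4 + (17 - 22))² = 354646 - (-4 - 5)² = 354646 - 1*(-9)² = 354646 - 1*81 = 354646 - 81 = 354565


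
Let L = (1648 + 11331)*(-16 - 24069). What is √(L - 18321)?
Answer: 88*I*√40369 ≈ 17681.0*I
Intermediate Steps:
L = -312599215 (L = 12979*(-24085) = -312599215)
√(L - 18321) = √(-312599215 - 18321) = √(-312617536) = 88*I*√40369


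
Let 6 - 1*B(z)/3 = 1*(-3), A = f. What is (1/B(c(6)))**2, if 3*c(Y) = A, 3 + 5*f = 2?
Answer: 1/729 ≈ 0.0013717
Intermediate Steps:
f = -1/5 (f = -3/5 + (1/5)*2 = -3/5 + 2/5 = -1/5 ≈ -0.20000)
A = -1/5 ≈ -0.20000
c(Y) = -1/15 (c(Y) = (1/3)*(-1/5) = -1/15)
B(z) = 27 (B(z) = 18 - 3*(-3) = 18 + 9 = 27)
(1/B(c(6)))**2 = (1/27)**2 = 1/729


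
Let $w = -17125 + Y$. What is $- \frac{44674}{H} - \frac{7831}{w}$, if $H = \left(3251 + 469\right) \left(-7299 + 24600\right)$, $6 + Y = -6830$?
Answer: $\frac{83821755601}{257020541820} \approx 0.32613$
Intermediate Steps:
$Y = -6836$ ($Y = -6 - 6830 = -6836$)
$w = -23961$ ($w = -17125 - 6836 = -23961$)
$H = 64359720$ ($H = 3720 \cdot 17301 = 64359720$)
$- \frac{44674}{H} - \frac{7831}{w} = - \frac{44674}{64359720} - \frac{7831}{-23961} = \left(-44674\right) \frac{1}{64359720} - - \frac{7831}{23961} = - \frac{22337}{32179860} + \frac{7831}{23961} = \frac{83821755601}{257020541820}$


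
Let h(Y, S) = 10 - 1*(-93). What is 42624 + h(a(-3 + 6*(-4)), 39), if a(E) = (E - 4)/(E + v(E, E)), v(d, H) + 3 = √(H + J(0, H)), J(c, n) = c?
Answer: 42727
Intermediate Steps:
v(d, H) = -3 + √H (v(d, H) = -3 + √(H + 0) = -3 + √H)
a(E) = (-4 + E)/(-3 + E + √E) (a(E) = (E - 4)/(E + (-3 + √E)) = (-4 + E)/(-3 + E + √E))
h(Y, S) = 103 (h(Y, S) = 10 + 93 = 103)
42624 + h(a(-3 + 6*(-4)), 39) = 42624 + 103 = 42727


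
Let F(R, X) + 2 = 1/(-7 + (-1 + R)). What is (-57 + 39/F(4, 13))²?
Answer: 49729/9 ≈ 5525.4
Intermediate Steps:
F(R, X) = -2 + 1/(-8 + R) (F(R, X) = -2 + 1/(-7 + (-1 + R)) = -2 + 1/(-8 + R))
(-57 + 39/F(4, 13))² = (-57 + 39/(((17 - 2*4)/(-8 + 4))))² = (-57 + 39/(((17 - 8)/(-4))))² = (-57 + 39/((-¼*9)))² = (-57 + 39/(-9/4))² = (-57 + 39*(-4/9))² = (-57 - 52/3)² = (-223/3)² = 49729/9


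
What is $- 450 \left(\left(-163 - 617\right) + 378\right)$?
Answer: $180900$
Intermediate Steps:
$- 450 \left(\left(-163 - 617\right) + 378\right) = - 450 \left(-780 + 378\right) = \left(-450\right) \left(-402\right) = 180900$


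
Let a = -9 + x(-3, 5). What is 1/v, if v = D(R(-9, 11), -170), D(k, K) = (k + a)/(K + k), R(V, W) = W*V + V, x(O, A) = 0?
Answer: 278/117 ≈ 2.3761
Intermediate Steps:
R(V, W) = V + V*W (R(V, W) = V*W + V = V + V*W)
a = -9 (a = -9 + 0 = -9)
D(k, K) = (-9 + k)/(K + k) (D(k, K) = (k - 9)/(K + k) = (-9 + k)/(K + k))
v = 117/278 (v = (-9 - 9*(1 + 11))/(-170 - 9*(1 + 11)) = (-9 - 9*12)/(-170 - 9*12) = (-9 - 108)/(-170 - 108) = -117/(-278) = -1/278*(-117) = 117/278 ≈ 0.42086)
1/v = 1/(117/278) = 278/117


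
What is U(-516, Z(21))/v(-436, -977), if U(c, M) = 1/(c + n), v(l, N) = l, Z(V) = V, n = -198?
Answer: 1/311304 ≈ 3.2123e-6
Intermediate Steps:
U(c, M) = 1/(-198 + c) (U(c, M) = 1/(c - 198) = 1/(-198 + c))
U(-516, Z(21))/v(-436, -977) = 1/(-198 - 516*(-436)) = -1/436/(-714) = -1/714*(-1/436) = 1/311304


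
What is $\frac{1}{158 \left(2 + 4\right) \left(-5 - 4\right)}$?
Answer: $- \frac{1}{8532} \approx -0.00011721$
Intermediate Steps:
$\frac{1}{158 \left(2 + 4\right) \left(-5 - 4\right)} = \frac{1}{158 \cdot 6 \left(-5 - 4\right)} = \frac{1}{158 \cdot 6 \left(-9\right)} = \frac{1}{158 \left(-54\right)} = \frac{1}{-8532} = - \frac{1}{8532}$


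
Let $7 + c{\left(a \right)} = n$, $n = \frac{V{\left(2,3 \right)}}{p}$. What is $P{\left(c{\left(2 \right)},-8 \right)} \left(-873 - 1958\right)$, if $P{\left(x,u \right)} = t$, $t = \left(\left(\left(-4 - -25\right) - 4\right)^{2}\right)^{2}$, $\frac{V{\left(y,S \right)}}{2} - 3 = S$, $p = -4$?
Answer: $-236447951$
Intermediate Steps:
$V{\left(y,S \right)} = 6 + 2 S$
$n = -3$ ($n = \frac{6 + 2 \cdot 3}{-4} = \left(6 + 6\right) \left(- \frac{1}{4}\right) = 12 \left(- \frac{1}{4}\right) = -3$)
$c{\left(a \right)} = -10$ ($c{\left(a \right)} = -7 - 3 = -10$)
$t = 83521$ ($t = \left(\left(\left(-4 + 25\right) - 4\right)^{2}\right)^{2} = \left(\left(21 - 4\right)^{2}\right)^{2} = \left(17^{2}\right)^{2} = 289^{2} = 83521$)
$P{\left(x,u \right)} = 83521$
$P{\left(c{\left(2 \right)},-8 \right)} \left(-873 - 1958\right) = 83521 \left(-873 - 1958\right) = 83521 \left(-2831\right) = -236447951$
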